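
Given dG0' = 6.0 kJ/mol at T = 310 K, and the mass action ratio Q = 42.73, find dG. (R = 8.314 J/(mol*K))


dG = dG0' + RT * ln(Q) / 1000
dG = 6.0 + 8.314 * 310 * ln(42.73) / 1000
dG = 15.6777 kJ/mol

15.6777 kJ/mol


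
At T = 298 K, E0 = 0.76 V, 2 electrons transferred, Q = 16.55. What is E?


E = E0 - (RT/nF) * ln(Q)
E = 0.76 - (8.314 * 298 / (2 * 96485)) * ln(16.55)
E = 0.724 V

0.724 V


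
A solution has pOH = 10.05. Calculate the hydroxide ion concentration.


[OH-] = 10^(-pOH)
[OH-] = 10^(-10.05)
[OH-] = 8.913e-11 M

8.913e-11 M


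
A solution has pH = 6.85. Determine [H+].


[H+] = 10^(-pH)
[H+] = 10^(-6.85)
[H+] = 1.413e-07 M

1.413e-07 M


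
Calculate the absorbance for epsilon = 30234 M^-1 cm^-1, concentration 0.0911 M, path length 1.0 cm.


A = epsilon * c * l
A = 30234 * 0.0911 * 1.0
A = 2754.3174

2754.3174


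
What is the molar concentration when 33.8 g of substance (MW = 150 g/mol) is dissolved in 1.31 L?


C = (mass / MW) / volume
C = (33.8 / 150) / 1.31
C = 0.172 M

0.172 M


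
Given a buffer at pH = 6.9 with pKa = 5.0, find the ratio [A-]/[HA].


[A-]/[HA] = 10^(pH - pKa)
= 10^(6.9 - 5.0)
= 79.4328

79.4328


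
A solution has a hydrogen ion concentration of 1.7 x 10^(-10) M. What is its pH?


pH = -log10([H+])
pH = -log10(1.7 x 10^(-10))
pH = 9.7696

9.7696


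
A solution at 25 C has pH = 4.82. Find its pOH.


pOH = 14 - pH
pOH = 14 - 4.82
pOH = 9.18

9.18


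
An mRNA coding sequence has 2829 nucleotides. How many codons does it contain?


codons = nucleotides / 3
codons = 2829 / 3 = 943

943


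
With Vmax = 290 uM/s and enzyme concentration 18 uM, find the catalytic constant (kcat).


kcat = Vmax / [E]t
kcat = 290 / 18
kcat = 16.1111 s^-1

16.1111 s^-1


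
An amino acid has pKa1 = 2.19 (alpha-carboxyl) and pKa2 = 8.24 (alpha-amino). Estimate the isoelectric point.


pI = (pKa1 + pKa2) / 2
pI = (2.19 + 8.24) / 2
pI = 5.215

5.215


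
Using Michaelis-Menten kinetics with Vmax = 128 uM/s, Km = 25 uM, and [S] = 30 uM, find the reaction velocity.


v = Vmax * [S] / (Km + [S])
v = 128 * 30 / (25 + 30)
v = 69.8182 uM/s

69.8182 uM/s


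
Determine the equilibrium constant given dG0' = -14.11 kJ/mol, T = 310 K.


Keq = exp(-dG0 * 1000 / (R * T))
Keq = exp(-(-14.11) * 1000 / (8.314 * 310))
Keq = 238.5638

238.5638


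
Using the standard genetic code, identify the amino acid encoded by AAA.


Standard genetic code lookup.
Codon AAA -> Lys

Lys


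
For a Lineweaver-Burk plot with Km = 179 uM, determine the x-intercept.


x-intercept = -1/Km
= -1/179
= -0.0056 1/uM

-0.0056 1/uM


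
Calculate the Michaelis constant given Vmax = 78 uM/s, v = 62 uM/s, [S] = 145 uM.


Km = [S] * (Vmax - v) / v
Km = 145 * (78 - 62) / 62
Km = 37.4194 uM

37.4194 uM


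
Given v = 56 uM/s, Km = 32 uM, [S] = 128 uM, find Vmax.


Vmax = v * (Km + [S]) / [S]
Vmax = 56 * (32 + 128) / 128
Vmax = 70.0 uM/s

70.0 uM/s


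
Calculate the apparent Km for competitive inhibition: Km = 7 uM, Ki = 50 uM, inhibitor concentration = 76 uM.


Km_app = Km * (1 + [I]/Ki)
Km_app = 7 * (1 + 76/50)
Km_app = 17.64 uM

17.64 uM


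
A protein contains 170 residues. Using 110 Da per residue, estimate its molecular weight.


MW = n_residues * 110 Da
MW = 170 * 110
MW = 18700 Da

18700 Da


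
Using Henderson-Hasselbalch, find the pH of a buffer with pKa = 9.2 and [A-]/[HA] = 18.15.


pH = pKa + log10([A-]/[HA])
pH = 9.2 + log10(18.15)
pH = 10.4589

10.4589


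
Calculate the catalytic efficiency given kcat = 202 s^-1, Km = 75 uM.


Catalytic efficiency = kcat / Km
= 202 / 75
= 2.6933 uM^-1*s^-1

2.6933 uM^-1*s^-1


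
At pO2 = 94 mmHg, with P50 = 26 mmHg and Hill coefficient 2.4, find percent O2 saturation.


Y = pO2^n / (P50^n + pO2^n)
Y = 94^2.4 / (26^2.4 + 94^2.4)
Y = 95.62%

95.62%


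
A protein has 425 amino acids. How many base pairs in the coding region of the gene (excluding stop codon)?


Each amino acid = 1 codon = 3 bp
bp = 425 * 3 = 1275 bp

1275 bp


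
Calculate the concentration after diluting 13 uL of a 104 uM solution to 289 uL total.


C2 = C1 * V1 / V2
C2 = 104 * 13 / 289
C2 = 4.6782 uM

4.6782 uM


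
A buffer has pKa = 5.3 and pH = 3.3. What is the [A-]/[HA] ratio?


[A-]/[HA] = 10^(pH - pKa)
= 10^(3.3 - 5.3)
= 0.01

0.01


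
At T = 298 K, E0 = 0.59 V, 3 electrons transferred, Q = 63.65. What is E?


E = E0 - (RT/nF) * ln(Q)
E = 0.59 - (8.314 * 298 / (3 * 96485)) * ln(63.65)
E = 0.5544 V

0.5544 V


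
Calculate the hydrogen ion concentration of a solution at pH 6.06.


[H+] = 10^(-pH)
[H+] = 10^(-6.06)
[H+] = 8.710e-07 M

8.710e-07 M


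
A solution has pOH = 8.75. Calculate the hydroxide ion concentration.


[OH-] = 10^(-pOH)
[OH-] = 10^(-8.75)
[OH-] = 1.778e-09 M

1.778e-09 M


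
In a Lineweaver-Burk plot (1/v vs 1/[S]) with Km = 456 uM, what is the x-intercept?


x-intercept = -1/Km
= -1/456
= -0.0022 1/uM

-0.0022 1/uM


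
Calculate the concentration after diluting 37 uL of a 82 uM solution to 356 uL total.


C2 = C1 * V1 / V2
C2 = 82 * 37 / 356
C2 = 8.5225 uM

8.5225 uM


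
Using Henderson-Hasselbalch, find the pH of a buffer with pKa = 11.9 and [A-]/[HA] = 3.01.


pH = pKa + log10([A-]/[HA])
pH = 11.9 + log10(3.01)
pH = 12.3786

12.3786


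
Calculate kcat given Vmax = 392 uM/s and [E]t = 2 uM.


kcat = Vmax / [E]t
kcat = 392 / 2
kcat = 196.0 s^-1

196.0 s^-1


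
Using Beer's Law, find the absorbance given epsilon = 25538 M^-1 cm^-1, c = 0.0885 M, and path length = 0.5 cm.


A = epsilon * c * l
A = 25538 * 0.0885 * 0.5
A = 1130.0565

1130.0565


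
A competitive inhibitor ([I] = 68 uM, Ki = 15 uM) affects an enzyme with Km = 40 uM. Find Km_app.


Km_app = Km * (1 + [I]/Ki)
Km_app = 40 * (1 + 68/15)
Km_app = 221.3333 uM

221.3333 uM


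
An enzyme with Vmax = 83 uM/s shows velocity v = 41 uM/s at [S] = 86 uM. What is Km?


Km = [S] * (Vmax - v) / v
Km = 86 * (83 - 41) / 41
Km = 88.0976 uM

88.0976 uM


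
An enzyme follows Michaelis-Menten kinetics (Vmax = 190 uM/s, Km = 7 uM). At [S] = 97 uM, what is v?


v = Vmax * [S] / (Km + [S])
v = 190 * 97 / (7 + 97)
v = 177.2115 uM/s

177.2115 uM/s


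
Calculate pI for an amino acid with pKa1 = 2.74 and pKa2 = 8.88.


pI = (pKa1 + pKa2) / 2
pI = (2.74 + 8.88) / 2
pI = 5.81

5.81


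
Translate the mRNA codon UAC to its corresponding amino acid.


Standard genetic code lookup.
Codon UAC -> Tyr

Tyr


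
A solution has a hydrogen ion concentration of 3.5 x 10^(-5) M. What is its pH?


pH = -log10([H+])
pH = -log10(3.5 x 10^(-5))
pH = 4.4559

4.4559


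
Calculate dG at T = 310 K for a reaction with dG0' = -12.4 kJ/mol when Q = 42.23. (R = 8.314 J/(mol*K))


dG = dG0' + RT * ln(Q) / 1000
dG = -12.4 + 8.314 * 310 * ln(42.23) / 1000
dG = -2.7527 kJ/mol

-2.7527 kJ/mol


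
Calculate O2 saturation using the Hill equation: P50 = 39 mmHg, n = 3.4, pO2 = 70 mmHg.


Y = pO2^n / (P50^n + pO2^n)
Y = 70^3.4 / (39^3.4 + 70^3.4)
Y = 87.96%

87.96%


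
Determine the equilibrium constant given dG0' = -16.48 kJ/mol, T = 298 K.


Keq = exp(-dG0 * 1000 / (R * T))
Keq = exp(-(-16.48) * 1000 / (8.314 * 298))
Keq = 774.0787

774.0787


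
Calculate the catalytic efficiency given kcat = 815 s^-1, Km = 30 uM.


Catalytic efficiency = kcat / Km
= 815 / 30
= 27.1667 uM^-1*s^-1

27.1667 uM^-1*s^-1


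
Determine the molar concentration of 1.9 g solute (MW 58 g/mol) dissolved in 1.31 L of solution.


C = (mass / MW) / volume
C = (1.9 / 58) / 1.31
C = 0.025 M

0.025 M


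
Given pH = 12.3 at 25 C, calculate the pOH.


pOH = 14 - pH
pOH = 14 - 12.3
pOH = 1.7

1.7


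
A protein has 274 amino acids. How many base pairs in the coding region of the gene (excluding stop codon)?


Each amino acid = 1 codon = 3 bp
bp = 274 * 3 = 822 bp

822 bp


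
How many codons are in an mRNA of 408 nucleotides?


codons = nucleotides / 3
codons = 408 / 3 = 136

136


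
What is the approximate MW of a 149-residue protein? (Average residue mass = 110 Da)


MW = n_residues * 110 Da
MW = 149 * 110
MW = 16390 Da

16390 Da


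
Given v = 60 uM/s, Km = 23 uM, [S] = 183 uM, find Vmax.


Vmax = v * (Km + [S]) / [S]
Vmax = 60 * (23 + 183) / 183
Vmax = 67.541 uM/s

67.541 uM/s


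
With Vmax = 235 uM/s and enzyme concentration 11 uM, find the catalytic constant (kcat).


kcat = Vmax / [E]t
kcat = 235 / 11
kcat = 21.3636 s^-1

21.3636 s^-1


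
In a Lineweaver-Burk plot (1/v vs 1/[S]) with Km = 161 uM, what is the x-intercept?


x-intercept = -1/Km
= -1/161
= -0.0062 1/uM

-0.0062 1/uM


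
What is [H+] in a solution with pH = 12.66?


[H+] = 10^(-pH)
[H+] = 10^(-12.66)
[H+] = 2.188e-13 M

2.188e-13 M


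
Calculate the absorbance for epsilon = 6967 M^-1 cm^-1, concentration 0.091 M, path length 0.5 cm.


A = epsilon * c * l
A = 6967 * 0.091 * 0.5
A = 316.9985

316.9985


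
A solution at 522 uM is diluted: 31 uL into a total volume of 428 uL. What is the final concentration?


C2 = C1 * V1 / V2
C2 = 522 * 31 / 428
C2 = 37.8084 uM

37.8084 uM


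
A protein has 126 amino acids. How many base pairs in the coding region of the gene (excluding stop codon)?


Each amino acid = 1 codon = 3 bp
bp = 126 * 3 = 378 bp

378 bp


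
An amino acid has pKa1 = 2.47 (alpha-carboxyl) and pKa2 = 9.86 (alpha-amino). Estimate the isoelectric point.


pI = (pKa1 + pKa2) / 2
pI = (2.47 + 9.86) / 2
pI = 6.165

6.165


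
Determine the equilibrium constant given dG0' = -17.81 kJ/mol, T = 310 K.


Keq = exp(-dG0 * 1000 / (R * T))
Keq = exp(-(-17.81) * 1000 / (8.314 * 310))
Keq = 1002.473

1002.473


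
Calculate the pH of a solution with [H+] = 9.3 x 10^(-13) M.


pH = -log10([H+])
pH = -log10(9.3 x 10^(-13))
pH = 12.0315

12.0315


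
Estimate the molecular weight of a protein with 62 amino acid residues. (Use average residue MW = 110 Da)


MW = n_residues * 110 Da
MW = 62 * 110
MW = 6820 Da

6820 Da


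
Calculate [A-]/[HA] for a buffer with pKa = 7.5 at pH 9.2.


[A-]/[HA] = 10^(pH - pKa)
= 10^(9.2 - 7.5)
= 50.1187

50.1187


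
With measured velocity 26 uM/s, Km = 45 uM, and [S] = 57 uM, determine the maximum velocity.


Vmax = v * (Km + [S]) / [S]
Vmax = 26 * (45 + 57) / 57
Vmax = 46.5263 uM/s

46.5263 uM/s


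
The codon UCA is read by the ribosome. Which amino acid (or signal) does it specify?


Standard genetic code lookup.
Codon UCA -> Ser

Ser


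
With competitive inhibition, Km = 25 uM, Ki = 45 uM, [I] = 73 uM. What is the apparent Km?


Km_app = Km * (1 + [I]/Ki)
Km_app = 25 * (1 + 73/45)
Km_app = 65.5556 uM

65.5556 uM


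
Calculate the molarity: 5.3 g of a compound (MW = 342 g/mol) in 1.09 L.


C = (mass / MW) / volume
C = (5.3 / 342) / 1.09
C = 0.0142 M

0.0142 M


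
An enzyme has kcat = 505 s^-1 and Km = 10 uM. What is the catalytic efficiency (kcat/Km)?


Catalytic efficiency = kcat / Km
= 505 / 10
= 50.5 uM^-1*s^-1

50.5 uM^-1*s^-1


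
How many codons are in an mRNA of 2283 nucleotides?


codons = nucleotides / 3
codons = 2283 / 3 = 761

761


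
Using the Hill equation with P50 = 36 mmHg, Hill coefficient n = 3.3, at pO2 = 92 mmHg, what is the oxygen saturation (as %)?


Y = pO2^n / (P50^n + pO2^n)
Y = 92^3.3 / (36^3.3 + 92^3.3)
Y = 95.67%

95.67%


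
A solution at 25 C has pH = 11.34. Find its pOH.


pOH = 14 - pH
pOH = 14 - 11.34
pOH = 2.66

2.66


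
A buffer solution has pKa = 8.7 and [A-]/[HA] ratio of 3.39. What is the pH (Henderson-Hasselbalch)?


pH = pKa + log10([A-]/[HA])
pH = 8.7 + log10(3.39)
pH = 9.2302

9.2302


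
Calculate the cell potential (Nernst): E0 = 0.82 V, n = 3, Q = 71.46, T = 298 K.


E = E0 - (RT/nF) * ln(Q)
E = 0.82 - (8.314 * 298 / (3 * 96485)) * ln(71.46)
E = 0.7835 V

0.7835 V


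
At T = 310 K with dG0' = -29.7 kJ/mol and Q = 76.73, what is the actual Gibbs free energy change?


dG = dG0' + RT * ln(Q) / 1000
dG = -29.7 + 8.314 * 310 * ln(76.73) / 1000
dG = -18.5136 kJ/mol

-18.5136 kJ/mol


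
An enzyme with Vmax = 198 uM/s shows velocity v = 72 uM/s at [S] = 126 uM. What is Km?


Km = [S] * (Vmax - v) / v
Km = 126 * (198 - 72) / 72
Km = 220.5 uM

220.5 uM


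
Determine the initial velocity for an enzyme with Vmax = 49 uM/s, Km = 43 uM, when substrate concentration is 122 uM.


v = Vmax * [S] / (Km + [S])
v = 49 * 122 / (43 + 122)
v = 36.2303 uM/s

36.2303 uM/s


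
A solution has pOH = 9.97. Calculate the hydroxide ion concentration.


[OH-] = 10^(-pOH)
[OH-] = 10^(-9.97)
[OH-] = 1.072e-10 M

1.072e-10 M


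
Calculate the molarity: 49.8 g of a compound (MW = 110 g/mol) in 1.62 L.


C = (mass / MW) / volume
C = (49.8 / 110) / 1.62
C = 0.2795 M

0.2795 M


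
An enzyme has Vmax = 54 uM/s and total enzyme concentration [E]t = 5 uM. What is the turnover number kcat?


kcat = Vmax / [E]t
kcat = 54 / 5
kcat = 10.8 s^-1

10.8 s^-1


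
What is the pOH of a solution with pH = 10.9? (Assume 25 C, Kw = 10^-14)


pOH = 14 - pH
pOH = 14 - 10.9
pOH = 3.1

3.1


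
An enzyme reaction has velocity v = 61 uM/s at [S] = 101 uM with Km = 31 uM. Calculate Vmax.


Vmax = v * (Km + [S]) / [S]
Vmax = 61 * (31 + 101) / 101
Vmax = 79.7228 uM/s

79.7228 uM/s


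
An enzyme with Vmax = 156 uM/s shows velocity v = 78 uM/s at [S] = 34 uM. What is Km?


Km = [S] * (Vmax - v) / v
Km = 34 * (156 - 78) / 78
Km = 34.0 uM

34.0 uM


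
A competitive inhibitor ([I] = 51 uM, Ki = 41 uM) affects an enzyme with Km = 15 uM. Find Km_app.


Km_app = Km * (1 + [I]/Ki)
Km_app = 15 * (1 + 51/41)
Km_app = 33.6585 uM

33.6585 uM


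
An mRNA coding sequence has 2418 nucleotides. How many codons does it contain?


codons = nucleotides / 3
codons = 2418 / 3 = 806

806


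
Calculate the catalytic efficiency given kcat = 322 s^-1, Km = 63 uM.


Catalytic efficiency = kcat / Km
= 322 / 63
= 5.1111 uM^-1*s^-1

5.1111 uM^-1*s^-1


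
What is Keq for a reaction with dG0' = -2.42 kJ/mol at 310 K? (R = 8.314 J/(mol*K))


Keq = exp(-dG0 * 1000 / (R * T))
Keq = exp(-(-2.42) * 1000 / (8.314 * 310))
Keq = 2.5573

2.5573


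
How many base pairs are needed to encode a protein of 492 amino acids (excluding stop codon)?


Each amino acid = 1 codon = 3 bp
bp = 492 * 3 = 1476 bp

1476 bp


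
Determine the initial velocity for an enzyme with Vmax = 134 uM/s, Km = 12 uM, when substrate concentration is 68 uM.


v = Vmax * [S] / (Km + [S])
v = 134 * 68 / (12 + 68)
v = 113.9 uM/s

113.9 uM/s


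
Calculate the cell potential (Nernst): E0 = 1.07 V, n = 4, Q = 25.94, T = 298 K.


E = E0 - (RT/nF) * ln(Q)
E = 1.07 - (8.314 * 298 / (4 * 96485)) * ln(25.94)
E = 1.0491 V

1.0491 V


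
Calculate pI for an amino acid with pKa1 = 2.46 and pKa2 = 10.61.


pI = (pKa1 + pKa2) / 2
pI = (2.46 + 10.61) / 2
pI = 6.535

6.535


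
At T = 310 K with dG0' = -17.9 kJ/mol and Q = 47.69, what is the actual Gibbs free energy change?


dG = dG0' + RT * ln(Q) / 1000
dG = -17.9 + 8.314 * 310 * ln(47.69) / 1000
dG = -7.9393 kJ/mol

-7.9393 kJ/mol


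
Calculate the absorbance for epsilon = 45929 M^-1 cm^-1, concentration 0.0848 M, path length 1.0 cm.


A = epsilon * c * l
A = 45929 * 0.0848 * 1.0
A = 3894.7792

3894.7792


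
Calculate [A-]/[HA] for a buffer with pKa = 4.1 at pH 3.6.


[A-]/[HA] = 10^(pH - pKa)
= 10^(3.6 - 4.1)
= 0.3162

0.3162


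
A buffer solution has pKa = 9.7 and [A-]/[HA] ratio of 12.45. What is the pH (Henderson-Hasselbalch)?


pH = pKa + log10([A-]/[HA])
pH = 9.7 + log10(12.45)
pH = 10.7952

10.7952


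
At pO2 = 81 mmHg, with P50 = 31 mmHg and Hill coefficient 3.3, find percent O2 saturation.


Y = pO2^n / (P50^n + pO2^n)
Y = 81^3.3 / (31^3.3 + 81^3.3)
Y = 95.97%

95.97%


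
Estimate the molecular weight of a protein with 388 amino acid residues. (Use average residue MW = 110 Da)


MW = n_residues * 110 Da
MW = 388 * 110
MW = 42680 Da

42680 Da


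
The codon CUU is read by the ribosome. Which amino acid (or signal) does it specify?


Standard genetic code lookup.
Codon CUU -> Leu

Leu


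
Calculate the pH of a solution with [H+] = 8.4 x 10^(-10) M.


pH = -log10([H+])
pH = -log10(8.4 x 10^(-10))
pH = 9.0757

9.0757


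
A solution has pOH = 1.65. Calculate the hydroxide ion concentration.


[OH-] = 10^(-pOH)
[OH-] = 10^(-1.65)
[OH-] = 0.0224 M

0.0224 M


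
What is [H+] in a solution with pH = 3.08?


[H+] = 10^(-pH)
[H+] = 10^(-3.08)
[H+] = 8.318e-04 M

8.318e-04 M


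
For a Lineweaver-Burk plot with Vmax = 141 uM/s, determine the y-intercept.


y-intercept = 1/Vmax
= 1/141
= 0.0071 s/uM

0.0071 s/uM


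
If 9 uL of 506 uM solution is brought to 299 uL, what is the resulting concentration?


C2 = C1 * V1 / V2
C2 = 506 * 9 / 299
C2 = 15.2308 uM

15.2308 uM


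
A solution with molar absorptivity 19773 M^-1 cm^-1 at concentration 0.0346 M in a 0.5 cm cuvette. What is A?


A = epsilon * c * l
A = 19773 * 0.0346 * 0.5
A = 342.0729

342.0729


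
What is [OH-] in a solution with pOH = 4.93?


[OH-] = 10^(-pOH)
[OH-] = 10^(-4.93)
[OH-] = 1.175e-05 M

1.175e-05 M


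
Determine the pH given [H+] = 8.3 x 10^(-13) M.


pH = -log10([H+])
pH = -log10(8.3 x 10^(-13))
pH = 12.0809

12.0809


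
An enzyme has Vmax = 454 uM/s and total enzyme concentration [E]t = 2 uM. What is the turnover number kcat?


kcat = Vmax / [E]t
kcat = 454 / 2
kcat = 227.0 s^-1

227.0 s^-1


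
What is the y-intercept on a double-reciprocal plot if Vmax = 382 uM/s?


y-intercept = 1/Vmax
= 1/382
= 0.0026 s/uM

0.0026 s/uM


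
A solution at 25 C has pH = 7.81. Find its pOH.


pOH = 14 - pH
pOH = 14 - 7.81
pOH = 6.19

6.19


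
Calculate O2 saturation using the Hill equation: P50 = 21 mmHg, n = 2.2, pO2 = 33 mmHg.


Y = pO2^n / (P50^n + pO2^n)
Y = 33^2.2 / (21^2.2 + 33^2.2)
Y = 72.99%

72.99%


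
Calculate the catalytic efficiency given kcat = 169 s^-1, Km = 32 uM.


Catalytic efficiency = kcat / Km
= 169 / 32
= 5.2812 uM^-1*s^-1

5.2812 uM^-1*s^-1


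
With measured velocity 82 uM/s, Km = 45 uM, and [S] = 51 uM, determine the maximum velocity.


Vmax = v * (Km + [S]) / [S]
Vmax = 82 * (45 + 51) / 51
Vmax = 154.3529 uM/s

154.3529 uM/s


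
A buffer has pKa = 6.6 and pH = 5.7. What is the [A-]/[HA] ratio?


[A-]/[HA] = 10^(pH - pKa)
= 10^(5.7 - 6.6)
= 0.1259

0.1259


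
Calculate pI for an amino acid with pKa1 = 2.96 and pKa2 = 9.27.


pI = (pKa1 + pKa2) / 2
pI = (2.96 + 9.27) / 2
pI = 6.115

6.115


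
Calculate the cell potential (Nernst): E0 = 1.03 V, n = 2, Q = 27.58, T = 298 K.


E = E0 - (RT/nF) * ln(Q)
E = 1.03 - (8.314 * 298 / (2 * 96485)) * ln(27.58)
E = 0.9874 V

0.9874 V


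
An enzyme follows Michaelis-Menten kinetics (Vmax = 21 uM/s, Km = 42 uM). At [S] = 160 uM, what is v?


v = Vmax * [S] / (Km + [S])
v = 21 * 160 / (42 + 160)
v = 16.6337 uM/s

16.6337 uM/s


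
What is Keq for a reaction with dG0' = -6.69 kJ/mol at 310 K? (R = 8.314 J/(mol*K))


Keq = exp(-dG0 * 1000 / (R * T))
Keq = exp(-(-6.69) * 1000 / (8.314 * 310))
Keq = 13.406

13.406


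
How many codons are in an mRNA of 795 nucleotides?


codons = nucleotides / 3
codons = 795 / 3 = 265

265


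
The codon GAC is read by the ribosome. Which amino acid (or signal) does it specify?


Standard genetic code lookup.
Codon GAC -> Asp

Asp


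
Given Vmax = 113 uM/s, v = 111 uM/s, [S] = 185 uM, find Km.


Km = [S] * (Vmax - v) / v
Km = 185 * (113 - 111) / 111
Km = 3.3333 uM

3.3333 uM


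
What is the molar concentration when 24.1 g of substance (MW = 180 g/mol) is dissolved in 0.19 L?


C = (mass / MW) / volume
C = (24.1 / 180) / 0.19
C = 0.7047 M

0.7047 M


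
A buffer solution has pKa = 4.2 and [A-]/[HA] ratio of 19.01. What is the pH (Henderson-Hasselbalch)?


pH = pKa + log10([A-]/[HA])
pH = 4.2 + log10(19.01)
pH = 5.479

5.479


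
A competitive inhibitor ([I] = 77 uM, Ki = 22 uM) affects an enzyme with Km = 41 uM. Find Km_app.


Km_app = Km * (1 + [I]/Ki)
Km_app = 41 * (1 + 77/22)
Km_app = 184.5 uM

184.5 uM


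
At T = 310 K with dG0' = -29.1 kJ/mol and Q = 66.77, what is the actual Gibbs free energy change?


dG = dG0' + RT * ln(Q) / 1000
dG = -29.1 + 8.314 * 310 * ln(66.77) / 1000
dG = -18.2719 kJ/mol

-18.2719 kJ/mol


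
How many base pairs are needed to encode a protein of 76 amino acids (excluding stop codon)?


Each amino acid = 1 codon = 3 bp
bp = 76 * 3 = 228 bp

228 bp


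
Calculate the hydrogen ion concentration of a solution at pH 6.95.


[H+] = 10^(-pH)
[H+] = 10^(-6.95)
[H+] = 1.122e-07 M

1.122e-07 M


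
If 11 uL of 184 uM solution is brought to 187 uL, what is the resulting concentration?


C2 = C1 * V1 / V2
C2 = 184 * 11 / 187
C2 = 10.8235 uM

10.8235 uM


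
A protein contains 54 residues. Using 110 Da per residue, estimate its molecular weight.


MW = n_residues * 110 Da
MW = 54 * 110
MW = 5940 Da

5940 Da


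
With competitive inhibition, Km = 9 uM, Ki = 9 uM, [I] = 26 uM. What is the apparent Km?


Km_app = Km * (1 + [I]/Ki)
Km_app = 9 * (1 + 26/9)
Km_app = 35.0 uM

35.0 uM


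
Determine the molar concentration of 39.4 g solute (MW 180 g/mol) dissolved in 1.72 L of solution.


C = (mass / MW) / volume
C = (39.4 / 180) / 1.72
C = 0.1273 M

0.1273 M


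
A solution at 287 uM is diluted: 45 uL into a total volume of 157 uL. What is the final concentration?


C2 = C1 * V1 / V2
C2 = 287 * 45 / 157
C2 = 82.2611 uM

82.2611 uM


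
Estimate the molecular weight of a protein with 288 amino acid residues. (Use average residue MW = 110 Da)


MW = n_residues * 110 Da
MW = 288 * 110
MW = 31680 Da

31680 Da


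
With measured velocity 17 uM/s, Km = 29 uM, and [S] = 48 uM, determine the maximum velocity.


Vmax = v * (Km + [S]) / [S]
Vmax = 17 * (29 + 48) / 48
Vmax = 27.2708 uM/s

27.2708 uM/s


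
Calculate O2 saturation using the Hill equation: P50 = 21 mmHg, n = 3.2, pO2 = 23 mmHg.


Y = pO2^n / (P50^n + pO2^n)
Y = 23^3.2 / (21^3.2 + 23^3.2)
Y = 57.23%

57.23%


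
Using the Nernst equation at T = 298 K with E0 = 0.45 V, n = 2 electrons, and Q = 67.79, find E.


E = E0 - (RT/nF) * ln(Q)
E = 0.45 - (8.314 * 298 / (2 * 96485)) * ln(67.79)
E = 0.3959 V

0.3959 V


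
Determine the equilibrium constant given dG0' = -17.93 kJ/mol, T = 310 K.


Keq = exp(-dG0 * 1000 / (R * T))
Keq = exp(-(-17.93) * 1000 / (8.314 * 310))
Keq = 1050.2515

1050.2515


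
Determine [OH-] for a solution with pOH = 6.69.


[OH-] = 10^(-pOH)
[OH-] = 10^(-6.69)
[OH-] = 2.042e-07 M

2.042e-07 M


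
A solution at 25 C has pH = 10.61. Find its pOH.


pOH = 14 - pH
pOH = 14 - 10.61
pOH = 3.39

3.39


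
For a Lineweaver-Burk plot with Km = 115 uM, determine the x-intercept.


x-intercept = -1/Km
= -1/115
= -0.0087 1/uM

-0.0087 1/uM


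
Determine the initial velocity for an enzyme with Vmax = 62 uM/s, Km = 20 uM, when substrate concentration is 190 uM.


v = Vmax * [S] / (Km + [S])
v = 62 * 190 / (20 + 190)
v = 56.0952 uM/s

56.0952 uM/s


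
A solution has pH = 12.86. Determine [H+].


[H+] = 10^(-pH)
[H+] = 10^(-12.86)
[H+] = 1.380e-13 M

1.380e-13 M


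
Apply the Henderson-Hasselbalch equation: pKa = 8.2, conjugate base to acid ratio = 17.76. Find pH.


pH = pKa + log10([A-]/[HA])
pH = 8.2 + log10(17.76)
pH = 9.4494

9.4494


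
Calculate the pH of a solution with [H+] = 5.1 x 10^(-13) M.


pH = -log10([H+])
pH = -log10(5.1 x 10^(-13))
pH = 12.2924

12.2924


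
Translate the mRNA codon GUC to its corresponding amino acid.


Standard genetic code lookup.
Codon GUC -> Val

Val


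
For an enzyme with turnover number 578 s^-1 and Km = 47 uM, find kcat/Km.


Catalytic efficiency = kcat / Km
= 578 / 47
= 12.2979 uM^-1*s^-1

12.2979 uM^-1*s^-1


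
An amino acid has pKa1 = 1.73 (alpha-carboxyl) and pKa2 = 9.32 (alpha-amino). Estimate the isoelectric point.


pI = (pKa1 + pKa2) / 2
pI = (1.73 + 9.32) / 2
pI = 5.525

5.525


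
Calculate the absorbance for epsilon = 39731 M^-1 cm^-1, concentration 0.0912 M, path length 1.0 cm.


A = epsilon * c * l
A = 39731 * 0.0912 * 1.0
A = 3623.4672

3623.4672


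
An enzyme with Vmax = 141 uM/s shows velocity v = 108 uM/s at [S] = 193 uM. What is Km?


Km = [S] * (Vmax - v) / v
Km = 193 * (141 - 108) / 108
Km = 58.9722 uM

58.9722 uM


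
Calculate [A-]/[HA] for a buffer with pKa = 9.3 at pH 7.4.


[A-]/[HA] = 10^(pH - pKa)
= 10^(7.4 - 9.3)
= 0.0126

0.0126


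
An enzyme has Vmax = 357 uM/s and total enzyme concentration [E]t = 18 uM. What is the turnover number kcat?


kcat = Vmax / [E]t
kcat = 357 / 18
kcat = 19.8333 s^-1

19.8333 s^-1


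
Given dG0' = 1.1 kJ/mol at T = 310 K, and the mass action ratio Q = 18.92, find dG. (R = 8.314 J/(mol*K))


dG = dG0' + RT * ln(Q) / 1000
dG = 1.1 + 8.314 * 310 * ln(18.92) / 1000
dG = 8.6779 kJ/mol

8.6779 kJ/mol


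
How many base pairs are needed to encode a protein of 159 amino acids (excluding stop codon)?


Each amino acid = 1 codon = 3 bp
bp = 159 * 3 = 477 bp

477 bp


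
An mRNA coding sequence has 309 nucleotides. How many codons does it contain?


codons = nucleotides / 3
codons = 309 / 3 = 103

103


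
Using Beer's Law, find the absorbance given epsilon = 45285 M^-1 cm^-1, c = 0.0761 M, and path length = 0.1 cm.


A = epsilon * c * l
A = 45285 * 0.0761 * 0.1
A = 344.6189

344.6189


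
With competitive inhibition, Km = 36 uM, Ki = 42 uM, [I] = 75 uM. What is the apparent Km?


Km_app = Km * (1 + [I]/Ki)
Km_app = 36 * (1 + 75/42)
Km_app = 100.2857 uM

100.2857 uM


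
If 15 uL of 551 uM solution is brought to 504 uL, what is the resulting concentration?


C2 = C1 * V1 / V2
C2 = 551 * 15 / 504
C2 = 16.3988 uM

16.3988 uM


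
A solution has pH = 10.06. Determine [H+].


[H+] = 10^(-pH)
[H+] = 10^(-10.06)
[H+] = 8.710e-11 M

8.710e-11 M


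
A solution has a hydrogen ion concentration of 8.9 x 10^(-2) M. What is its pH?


pH = -log10([H+])
pH = -log10(8.9 x 10^(-2))
pH = 1.0506

1.0506


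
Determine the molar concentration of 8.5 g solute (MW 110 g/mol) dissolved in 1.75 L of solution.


C = (mass / MW) / volume
C = (8.5 / 110) / 1.75
C = 0.0442 M

0.0442 M


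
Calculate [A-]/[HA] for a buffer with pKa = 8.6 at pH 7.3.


[A-]/[HA] = 10^(pH - pKa)
= 10^(7.3 - 8.6)
= 0.0501

0.0501


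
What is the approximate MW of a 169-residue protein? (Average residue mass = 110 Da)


MW = n_residues * 110 Da
MW = 169 * 110
MW = 18590 Da

18590 Da


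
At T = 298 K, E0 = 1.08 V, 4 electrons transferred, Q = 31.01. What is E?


E = E0 - (RT/nF) * ln(Q)
E = 1.08 - (8.314 * 298 / (4 * 96485)) * ln(31.01)
E = 1.058 V

1.058 V


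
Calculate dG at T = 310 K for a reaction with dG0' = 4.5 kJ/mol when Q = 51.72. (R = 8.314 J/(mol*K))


dG = dG0' + RT * ln(Q) / 1000
dG = 4.5 + 8.314 * 310 * ln(51.72) / 1000
dG = 14.6698 kJ/mol

14.6698 kJ/mol


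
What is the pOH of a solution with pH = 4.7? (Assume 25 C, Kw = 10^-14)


pOH = 14 - pH
pOH = 14 - 4.7
pOH = 9.3

9.3


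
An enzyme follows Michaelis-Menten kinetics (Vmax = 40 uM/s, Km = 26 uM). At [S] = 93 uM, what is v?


v = Vmax * [S] / (Km + [S])
v = 40 * 93 / (26 + 93)
v = 31.2605 uM/s

31.2605 uM/s


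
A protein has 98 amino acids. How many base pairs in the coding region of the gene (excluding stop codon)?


Each amino acid = 1 codon = 3 bp
bp = 98 * 3 = 294 bp

294 bp


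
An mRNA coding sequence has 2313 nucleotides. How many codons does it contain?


codons = nucleotides / 3
codons = 2313 / 3 = 771

771


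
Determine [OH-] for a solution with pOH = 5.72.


[OH-] = 10^(-pOH)
[OH-] = 10^(-5.72)
[OH-] = 1.905e-06 M

1.905e-06 M


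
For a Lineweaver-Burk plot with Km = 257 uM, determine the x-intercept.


x-intercept = -1/Km
= -1/257
= -0.0039 1/uM

-0.0039 1/uM


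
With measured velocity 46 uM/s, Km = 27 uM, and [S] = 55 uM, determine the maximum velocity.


Vmax = v * (Km + [S]) / [S]
Vmax = 46 * (27 + 55) / 55
Vmax = 68.5818 uM/s

68.5818 uM/s


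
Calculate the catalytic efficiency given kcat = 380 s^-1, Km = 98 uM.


Catalytic efficiency = kcat / Km
= 380 / 98
= 3.8776 uM^-1*s^-1

3.8776 uM^-1*s^-1


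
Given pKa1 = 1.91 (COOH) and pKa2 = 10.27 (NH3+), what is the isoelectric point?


pI = (pKa1 + pKa2) / 2
pI = (1.91 + 10.27) / 2
pI = 6.09

6.09


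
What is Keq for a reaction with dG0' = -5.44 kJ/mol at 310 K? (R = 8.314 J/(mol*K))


Keq = exp(-dG0 * 1000 / (R * T))
Keq = exp(-(-5.44) * 1000 / (8.314 * 310))
Keq = 8.254

8.254


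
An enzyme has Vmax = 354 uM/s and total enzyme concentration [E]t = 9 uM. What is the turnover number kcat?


kcat = Vmax / [E]t
kcat = 354 / 9
kcat = 39.3333 s^-1

39.3333 s^-1


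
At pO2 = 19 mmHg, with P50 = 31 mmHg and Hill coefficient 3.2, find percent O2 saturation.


Y = pO2^n / (P50^n + pO2^n)
Y = 19^3.2 / (31^3.2 + 19^3.2)
Y = 17.27%

17.27%


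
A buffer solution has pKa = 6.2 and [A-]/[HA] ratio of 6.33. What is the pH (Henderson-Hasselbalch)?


pH = pKa + log10([A-]/[HA])
pH = 6.2 + log10(6.33)
pH = 7.0014

7.0014


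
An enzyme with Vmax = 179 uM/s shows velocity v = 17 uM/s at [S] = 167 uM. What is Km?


Km = [S] * (Vmax - v) / v
Km = 167 * (179 - 17) / 17
Km = 1591.4118 uM

1591.4118 uM


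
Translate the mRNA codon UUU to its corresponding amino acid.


Standard genetic code lookup.
Codon UUU -> Phe

Phe


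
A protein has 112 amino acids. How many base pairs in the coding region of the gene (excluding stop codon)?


Each amino acid = 1 codon = 3 bp
bp = 112 * 3 = 336 bp

336 bp


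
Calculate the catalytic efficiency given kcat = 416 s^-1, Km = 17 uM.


Catalytic efficiency = kcat / Km
= 416 / 17
= 24.4706 uM^-1*s^-1

24.4706 uM^-1*s^-1


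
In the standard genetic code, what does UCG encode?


Standard genetic code lookup.
Codon UCG -> Ser

Ser


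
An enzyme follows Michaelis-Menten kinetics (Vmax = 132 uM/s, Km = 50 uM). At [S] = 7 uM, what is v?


v = Vmax * [S] / (Km + [S])
v = 132 * 7 / (50 + 7)
v = 16.2105 uM/s

16.2105 uM/s


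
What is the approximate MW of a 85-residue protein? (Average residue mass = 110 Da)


MW = n_residues * 110 Da
MW = 85 * 110
MW = 9350 Da

9350 Da


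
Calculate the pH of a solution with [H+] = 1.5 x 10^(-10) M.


pH = -log10([H+])
pH = -log10(1.5 x 10^(-10))
pH = 9.8239

9.8239


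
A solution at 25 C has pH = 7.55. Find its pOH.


pOH = 14 - pH
pOH = 14 - 7.55
pOH = 6.45

6.45


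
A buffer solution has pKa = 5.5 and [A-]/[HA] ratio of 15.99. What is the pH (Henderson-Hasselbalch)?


pH = pKa + log10([A-]/[HA])
pH = 5.5 + log10(15.99)
pH = 6.7038

6.7038


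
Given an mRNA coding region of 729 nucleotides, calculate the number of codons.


codons = nucleotides / 3
codons = 729 / 3 = 243

243


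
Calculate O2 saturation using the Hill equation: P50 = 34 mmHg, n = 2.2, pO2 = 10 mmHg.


Y = pO2^n / (P50^n + pO2^n)
Y = 10^2.2 / (34^2.2 + 10^2.2)
Y = 6.34%

6.34%


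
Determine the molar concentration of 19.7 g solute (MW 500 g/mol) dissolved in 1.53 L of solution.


C = (mass / MW) / volume
C = (19.7 / 500) / 1.53
C = 0.0258 M

0.0258 M


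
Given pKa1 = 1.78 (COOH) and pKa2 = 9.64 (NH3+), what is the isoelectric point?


pI = (pKa1 + pKa2) / 2
pI = (1.78 + 9.64) / 2
pI = 5.71

5.71


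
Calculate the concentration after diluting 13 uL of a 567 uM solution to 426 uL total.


C2 = C1 * V1 / V2
C2 = 567 * 13 / 426
C2 = 17.3028 uM

17.3028 uM


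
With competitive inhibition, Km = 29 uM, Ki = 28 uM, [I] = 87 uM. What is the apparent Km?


Km_app = Km * (1 + [I]/Ki)
Km_app = 29 * (1 + 87/28)
Km_app = 119.1071 uM

119.1071 uM


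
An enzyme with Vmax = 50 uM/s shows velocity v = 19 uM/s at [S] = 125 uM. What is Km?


Km = [S] * (Vmax - v) / v
Km = 125 * (50 - 19) / 19
Km = 203.9474 uM

203.9474 uM


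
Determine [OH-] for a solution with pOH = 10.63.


[OH-] = 10^(-pOH)
[OH-] = 10^(-10.63)
[OH-] = 2.344e-11 M

2.344e-11 M


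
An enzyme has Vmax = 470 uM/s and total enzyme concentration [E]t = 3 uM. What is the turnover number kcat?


kcat = Vmax / [E]t
kcat = 470 / 3
kcat = 156.6667 s^-1

156.6667 s^-1


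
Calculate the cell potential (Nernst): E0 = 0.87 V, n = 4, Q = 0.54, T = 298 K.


E = E0 - (RT/nF) * ln(Q)
E = 0.87 - (8.314 * 298 / (4 * 96485)) * ln(0.54)
E = 0.874 V

0.874 V


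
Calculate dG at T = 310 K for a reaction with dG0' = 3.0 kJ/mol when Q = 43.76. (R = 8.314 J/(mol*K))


dG = dG0' + RT * ln(Q) / 1000
dG = 3.0 + 8.314 * 310 * ln(43.76) / 1000
dG = 12.739 kJ/mol

12.739 kJ/mol


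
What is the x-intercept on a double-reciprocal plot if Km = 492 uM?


x-intercept = -1/Km
= -1/492
= -0.002 1/uM

-0.002 1/uM


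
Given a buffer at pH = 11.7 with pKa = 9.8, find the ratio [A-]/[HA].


[A-]/[HA] = 10^(pH - pKa)
= 10^(11.7 - 9.8)
= 79.4328

79.4328


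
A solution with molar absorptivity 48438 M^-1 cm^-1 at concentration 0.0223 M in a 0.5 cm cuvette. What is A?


A = epsilon * c * l
A = 48438 * 0.0223 * 0.5
A = 540.0837

540.0837


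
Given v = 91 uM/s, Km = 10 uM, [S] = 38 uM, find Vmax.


Vmax = v * (Km + [S]) / [S]
Vmax = 91 * (10 + 38) / 38
Vmax = 114.9474 uM/s

114.9474 uM/s


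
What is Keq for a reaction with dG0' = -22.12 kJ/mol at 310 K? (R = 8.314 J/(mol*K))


Keq = exp(-dG0 * 1000 / (R * T))
Keq = exp(-(-22.12) * 1000 / (8.314 * 310))
Keq = 5337.3899

5337.3899


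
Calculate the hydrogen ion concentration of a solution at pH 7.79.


[H+] = 10^(-pH)
[H+] = 10^(-7.79)
[H+] = 1.622e-08 M

1.622e-08 M


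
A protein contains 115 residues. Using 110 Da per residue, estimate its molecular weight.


MW = n_residues * 110 Da
MW = 115 * 110
MW = 12650 Da

12650 Da


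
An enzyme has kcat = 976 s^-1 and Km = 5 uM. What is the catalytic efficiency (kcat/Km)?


Catalytic efficiency = kcat / Km
= 976 / 5
= 195.2 uM^-1*s^-1

195.2 uM^-1*s^-1


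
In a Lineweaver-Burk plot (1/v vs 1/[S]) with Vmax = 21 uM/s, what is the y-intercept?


y-intercept = 1/Vmax
= 1/21
= 0.0476 s/uM

0.0476 s/uM


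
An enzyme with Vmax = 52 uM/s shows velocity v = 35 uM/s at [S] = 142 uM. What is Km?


Km = [S] * (Vmax - v) / v
Km = 142 * (52 - 35) / 35
Km = 68.9714 uM

68.9714 uM


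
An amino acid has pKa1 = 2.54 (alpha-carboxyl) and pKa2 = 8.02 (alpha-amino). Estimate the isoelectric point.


pI = (pKa1 + pKa2) / 2
pI = (2.54 + 8.02) / 2
pI = 5.28

5.28


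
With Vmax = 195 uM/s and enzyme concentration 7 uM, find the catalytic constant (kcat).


kcat = Vmax / [E]t
kcat = 195 / 7
kcat = 27.8571 s^-1

27.8571 s^-1


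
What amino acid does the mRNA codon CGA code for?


Standard genetic code lookup.
Codon CGA -> Arg

Arg


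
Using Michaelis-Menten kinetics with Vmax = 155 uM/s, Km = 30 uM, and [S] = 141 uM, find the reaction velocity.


v = Vmax * [S] / (Km + [S])
v = 155 * 141 / (30 + 141)
v = 127.807 uM/s

127.807 uM/s


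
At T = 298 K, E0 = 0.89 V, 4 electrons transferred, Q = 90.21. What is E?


E = E0 - (RT/nF) * ln(Q)
E = 0.89 - (8.314 * 298 / (4 * 96485)) * ln(90.21)
E = 0.8611 V

0.8611 V


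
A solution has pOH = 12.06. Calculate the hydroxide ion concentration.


[OH-] = 10^(-pOH)
[OH-] = 10^(-12.06)
[OH-] = 8.710e-13 M

8.710e-13 M


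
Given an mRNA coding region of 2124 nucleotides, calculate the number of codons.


codons = nucleotides / 3
codons = 2124 / 3 = 708

708


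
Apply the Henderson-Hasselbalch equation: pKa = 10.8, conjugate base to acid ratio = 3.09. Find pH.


pH = pKa + log10([A-]/[HA])
pH = 10.8 + log10(3.09)
pH = 11.29

11.29


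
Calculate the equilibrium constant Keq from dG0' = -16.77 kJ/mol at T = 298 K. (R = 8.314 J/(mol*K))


Keq = exp(-dG0 * 1000 / (R * T))
Keq = exp(-(-16.77) * 1000 / (8.314 * 298))
Keq = 870.2004

870.2004


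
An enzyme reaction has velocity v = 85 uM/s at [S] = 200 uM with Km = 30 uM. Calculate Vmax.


Vmax = v * (Km + [S]) / [S]
Vmax = 85 * (30 + 200) / 200
Vmax = 97.75 uM/s

97.75 uM/s


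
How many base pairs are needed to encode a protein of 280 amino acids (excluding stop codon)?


Each amino acid = 1 codon = 3 bp
bp = 280 * 3 = 840 bp

840 bp


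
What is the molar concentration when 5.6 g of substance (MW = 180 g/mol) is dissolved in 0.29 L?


C = (mass / MW) / volume
C = (5.6 / 180) / 0.29
C = 0.1073 M

0.1073 M


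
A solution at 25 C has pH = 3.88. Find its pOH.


pOH = 14 - pH
pOH = 14 - 3.88
pOH = 10.12

10.12


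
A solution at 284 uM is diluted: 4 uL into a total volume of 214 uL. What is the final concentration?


C2 = C1 * V1 / V2
C2 = 284 * 4 / 214
C2 = 5.3084 uM

5.3084 uM


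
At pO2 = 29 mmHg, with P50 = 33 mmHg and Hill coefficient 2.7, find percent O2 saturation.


Y = pO2^n / (P50^n + pO2^n)
Y = 29^2.7 / (33^2.7 + 29^2.7)
Y = 41.37%

41.37%


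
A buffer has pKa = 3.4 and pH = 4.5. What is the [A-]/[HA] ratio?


[A-]/[HA] = 10^(pH - pKa)
= 10^(4.5 - 3.4)
= 12.5893

12.5893


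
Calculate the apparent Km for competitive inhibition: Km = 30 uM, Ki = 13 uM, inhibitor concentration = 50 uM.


Km_app = Km * (1 + [I]/Ki)
Km_app = 30 * (1 + 50/13)
Km_app = 145.3846 uM

145.3846 uM


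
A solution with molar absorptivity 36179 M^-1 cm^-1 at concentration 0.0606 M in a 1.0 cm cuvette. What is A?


A = epsilon * c * l
A = 36179 * 0.0606 * 1.0
A = 2192.4474

2192.4474


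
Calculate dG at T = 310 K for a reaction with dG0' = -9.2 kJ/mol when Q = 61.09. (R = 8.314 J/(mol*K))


dG = dG0' + RT * ln(Q) / 1000
dG = -9.2 + 8.314 * 310 * ln(61.09) / 1000
dG = 1.3989 kJ/mol

1.3989 kJ/mol


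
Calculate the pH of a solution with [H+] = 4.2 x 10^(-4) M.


pH = -log10([H+])
pH = -log10(4.2 x 10^(-4))
pH = 3.3768

3.3768


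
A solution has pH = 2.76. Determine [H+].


[H+] = 10^(-pH)
[H+] = 10^(-2.76)
[H+] = 0.0017 M

0.0017 M


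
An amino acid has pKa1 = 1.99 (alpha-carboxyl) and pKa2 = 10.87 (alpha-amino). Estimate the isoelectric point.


pI = (pKa1 + pKa2) / 2
pI = (1.99 + 10.87) / 2
pI = 6.43

6.43


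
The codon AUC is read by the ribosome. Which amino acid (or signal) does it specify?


Standard genetic code lookup.
Codon AUC -> Ile

Ile


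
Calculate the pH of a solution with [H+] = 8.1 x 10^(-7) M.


pH = -log10([H+])
pH = -log10(8.1 x 10^(-7))
pH = 6.0915

6.0915


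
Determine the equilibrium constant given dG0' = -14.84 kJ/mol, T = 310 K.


Keq = exp(-dG0 * 1000 / (R * T))
Keq = exp(-(-14.84) * 1000 / (8.314 * 310))
Keq = 316.6745

316.6745


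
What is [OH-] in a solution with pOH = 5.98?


[OH-] = 10^(-pOH)
[OH-] = 10^(-5.98)
[OH-] = 1.047e-06 M

1.047e-06 M


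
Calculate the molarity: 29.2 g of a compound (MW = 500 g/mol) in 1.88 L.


C = (mass / MW) / volume
C = (29.2 / 500) / 1.88
C = 0.0311 M

0.0311 M


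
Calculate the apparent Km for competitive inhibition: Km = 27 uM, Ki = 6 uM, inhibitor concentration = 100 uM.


Km_app = Km * (1 + [I]/Ki)
Km_app = 27 * (1 + 100/6)
Km_app = 477.0 uM

477.0 uM


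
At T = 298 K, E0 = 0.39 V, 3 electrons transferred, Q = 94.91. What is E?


E = E0 - (RT/nF) * ln(Q)
E = 0.39 - (8.314 * 298 / (3 * 96485)) * ln(94.91)
E = 0.351 V

0.351 V


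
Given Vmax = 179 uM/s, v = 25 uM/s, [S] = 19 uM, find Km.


Km = [S] * (Vmax - v) / v
Km = 19 * (179 - 25) / 25
Km = 117.04 uM

117.04 uM
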